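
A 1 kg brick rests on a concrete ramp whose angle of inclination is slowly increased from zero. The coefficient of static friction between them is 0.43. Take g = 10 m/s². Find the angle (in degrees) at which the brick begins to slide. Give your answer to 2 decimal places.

23.27°

At the threshold of sliding, static friction is at its maximum μ_s N and exactly balances the weight component along the incline: mg sin θ = μ_s mg cos θ.
Hence tan θ = μ_s = 0.43, so θ = arctan(0.43) = 23.2677°.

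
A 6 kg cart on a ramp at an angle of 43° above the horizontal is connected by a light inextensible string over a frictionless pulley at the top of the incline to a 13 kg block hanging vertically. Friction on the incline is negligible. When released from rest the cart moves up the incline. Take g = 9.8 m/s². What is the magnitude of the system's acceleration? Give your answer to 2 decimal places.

For the cart on the incline: the weight component along the slope is m₁g sin 43° = 6 × 9.8 × 0.6820 = 40.102 N and the normal force is N = m₁g cos 43° = 43.004 N.
Newton's second law for the cart (up-slope positive): T − 40.102 = 6 a. For the hanging block (downward positive): 13 × 9.8 − T = 13 a.
Adding the two equations eliminates T: 87.298 = 19 a, so a = 4.5946 m/s².

4.59 m/s²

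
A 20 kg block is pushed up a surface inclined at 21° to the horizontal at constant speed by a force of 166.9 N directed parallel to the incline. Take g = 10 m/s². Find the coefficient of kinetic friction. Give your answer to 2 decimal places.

0.51

At constant speed ΣF = 0 along the incline. The applied 166.9 N acts up the slope; the weight component mg sin 21° = 71.674 N and kinetic friction μN both act down the slope.
So 166.9 = 71.674 + μ × 186.716, giving μ = (166.9 − 71.674) / 186.716 = 0.5100.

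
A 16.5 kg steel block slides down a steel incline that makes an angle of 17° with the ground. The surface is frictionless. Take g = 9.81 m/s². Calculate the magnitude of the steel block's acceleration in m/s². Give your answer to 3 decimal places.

Resolving the weight along the incline: the component pulling the steel block down the slope is mg sin 17° = 16.5 × 9.81 × 0.2924 = 47.329 N, and the normal force is N = mg cos 17° = 16.5 × 9.81 × 0.9563 = 154.791 N.
With no friction the net force along the incline is 47.329 N, so a = g sin 17° = 47.329 / 16.5 = 2.8684 m/s².

2.868 m/s²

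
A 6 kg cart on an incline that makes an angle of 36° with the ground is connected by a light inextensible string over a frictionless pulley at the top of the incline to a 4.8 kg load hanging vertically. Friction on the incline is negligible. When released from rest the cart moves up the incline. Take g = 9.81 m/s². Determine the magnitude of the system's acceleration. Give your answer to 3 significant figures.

1.16 m/s²

For the cart on the incline: the weight component along the slope is m₁g sin 36° = 6 × 9.81 × 0.5878 = 34.598 N and the normal force is N = m₁g cos 36° = 47.619 N.
Newton's second law for the cart (up-slope positive): T − 34.598 = 6 a. For the hanging load (downward positive): 4.8 × 9.81 − T = 4.8 a.
Adding the two equations eliminates T: 12.490 = 10.8 a, so a = 1.1565 m/s².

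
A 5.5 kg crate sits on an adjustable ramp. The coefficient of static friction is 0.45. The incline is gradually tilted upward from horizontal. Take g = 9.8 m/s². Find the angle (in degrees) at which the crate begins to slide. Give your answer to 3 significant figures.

At the threshold of sliding, static friction is at its maximum μ_s N and exactly balances the weight component along the incline: mg sin θ = μ_s mg cos θ.
Hence tan θ = μ_s = 0.45, so θ = arctan(0.45) = 24.2277°.

24.2°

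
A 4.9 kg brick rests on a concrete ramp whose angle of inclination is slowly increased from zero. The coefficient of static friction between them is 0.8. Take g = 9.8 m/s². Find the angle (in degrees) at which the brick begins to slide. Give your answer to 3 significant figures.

38.7°

At the threshold of sliding, static friction is at its maximum μ_s N and exactly balances the weight component along the incline: mg sin θ = μ_s mg cos θ.
Hence tan θ = μ_s = 0.8, so θ = arctan(0.8) = 38.6598°.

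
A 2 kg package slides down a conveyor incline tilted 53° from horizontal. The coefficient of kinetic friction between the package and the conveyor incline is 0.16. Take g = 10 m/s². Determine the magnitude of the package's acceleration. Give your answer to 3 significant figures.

Resolving the weight along the incline: the component pulling the package down the slope is mg sin 53° = 2 × 10 × 0.7986 = 15.972 N, and the normal force is N = mg cos 53° = 2 × 10 × 0.6018 = 12.036 N.
Kinetic friction acts up the slope with magnitude f = μN = 0.16 × 12.036 = 1.926 N.
Net force along the incline is 15.972 − 1.926 = 14.046 N, so a = 14.046 / 2 = 7.0230 m/s².

7.02 m/s²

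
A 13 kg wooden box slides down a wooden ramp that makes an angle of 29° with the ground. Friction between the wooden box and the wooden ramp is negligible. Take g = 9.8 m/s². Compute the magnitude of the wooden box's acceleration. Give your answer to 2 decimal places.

Resolving the weight along the incline: the component pulling the wooden box down the slope is mg sin 29° = 13 × 9.8 × 0.4848 = 61.764 N, and the normal force is N = mg cos 29° = 13 × 9.8 × 0.8746 = 111.424 N.
With no friction the net force along the incline is 61.764 N, so a = g sin 29° = 61.764 / 13 = 4.7511 m/s².

4.75 m/s²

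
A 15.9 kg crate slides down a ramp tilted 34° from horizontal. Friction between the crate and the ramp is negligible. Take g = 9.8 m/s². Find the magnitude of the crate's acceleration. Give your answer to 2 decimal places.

5.48 m/s²

Resolving the weight along the incline: the component pulling the crate down the slope is mg sin 34° = 15.9 × 9.8 × 0.5592 = 87.135 N, and the normal force is N = mg cos 34° = 15.9 × 9.8 × 0.8290 = 129.175 N.
With no friction the net force along the incline is 87.135 N, so a = g sin 34° = 87.135 / 15.9 = 5.4802 m/s².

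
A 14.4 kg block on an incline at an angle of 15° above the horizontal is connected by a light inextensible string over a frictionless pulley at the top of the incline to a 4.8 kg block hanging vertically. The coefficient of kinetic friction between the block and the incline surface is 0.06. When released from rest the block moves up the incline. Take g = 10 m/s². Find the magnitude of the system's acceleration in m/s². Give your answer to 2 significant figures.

0.12 m/s²

For the block on the incline: the weight component along the slope is m₁g sin 15° = 14.4 × 10 × 0.2588 = 37.267 N and the normal force is N = m₁g cos 15° = 139.093 N.
Kinetic friction opposes the block's motion up the incline: f = μN = 0.06 × 139.093 = 8.346 N acting down the slope.
Newton's second law for the block (up-slope positive): T − 37.267 − 8.346 = 14.4 a. For the hanging block (downward positive): 4.8 × 10 − T = 4.8 a.
Adding the two equations eliminates T: 2.387 = 19.2 a, so a = 0.1243 m/s².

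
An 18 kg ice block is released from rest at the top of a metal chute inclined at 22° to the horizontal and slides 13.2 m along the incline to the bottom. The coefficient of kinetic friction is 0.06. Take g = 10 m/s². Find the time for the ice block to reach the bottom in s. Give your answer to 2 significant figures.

The weight component along the incline is mg sin 22° = 67.429 N and the normal force is N = mg cos 22° = 166.893 N.
Friction up the slope is f = μN = 0.06 × 166.893 = 10.014 N, so the net downslope force is 67.429 − 10.014 = 57.415 N and a = 57.415 / 18 = 3.1897 m/s².
Starting from rest, L = ½at², so t = √(2L/a) = √(2 × 13.2 / 3.1897) = 2.8769 s.

2.9 s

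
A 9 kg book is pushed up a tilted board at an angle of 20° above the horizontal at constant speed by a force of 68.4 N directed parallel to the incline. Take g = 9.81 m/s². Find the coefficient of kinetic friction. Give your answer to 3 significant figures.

At constant speed ΣF = 0 along the incline. The applied 68.4 N acts up the slope; the weight component mg sin 20° = 30.197 N and kinetic friction μN both act down the slope.
So 68.4 = 30.197 + μ × 82.965, giving μ = (68.4 − 30.197) / 82.965 = 0.4605.

0.460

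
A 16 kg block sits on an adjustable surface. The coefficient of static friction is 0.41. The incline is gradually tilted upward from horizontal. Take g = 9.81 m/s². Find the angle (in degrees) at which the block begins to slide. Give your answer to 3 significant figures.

At the threshold of sliding, static friction is at its maximum μ_s N and exactly balances the weight component along the incline: mg sin θ = μ_s mg cos θ.
Hence tan θ = μ_s = 0.41, so θ = arctan(0.41) = 22.2936°.

22.3°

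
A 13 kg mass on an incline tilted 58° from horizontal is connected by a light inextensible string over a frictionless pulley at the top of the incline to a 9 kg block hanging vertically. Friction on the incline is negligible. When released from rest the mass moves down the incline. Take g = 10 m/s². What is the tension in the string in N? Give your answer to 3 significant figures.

98.3 N

For the mass on the incline: the weight component along the slope is m₁g sin 58° = 13 × 10 × 0.8480 = 110.240 N and the normal force is N = m₁g cos 58° = 68.890 N.
Newton's second law for the mass (down-slope positive): 110.240 − T = 13 a. For the hanging block (upward positive): T − 9 × 10 = 9 a.
Adding the two equations eliminates T: 20.240 = 22 a, so a = 0.9200 m/s².
Then from the hanging block's equation, T = 9 × (10 + 0.9200) = 98.280 N.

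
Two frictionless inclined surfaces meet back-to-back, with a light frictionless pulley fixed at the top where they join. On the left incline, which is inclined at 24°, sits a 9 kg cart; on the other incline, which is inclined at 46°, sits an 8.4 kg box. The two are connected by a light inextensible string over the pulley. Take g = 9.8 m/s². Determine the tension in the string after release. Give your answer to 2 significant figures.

48 N

Resolve each weight along its own incline: the 9 kg mass has component 9 × 9.8 × sin 24° = 35.874 N down its slope, and the 8.4 kg mass has 8.4 × 9.8 × sin 46° = 59.216 N down its slope.
The 8.4 kg side's 59.216 N exceeds the other side's 35.874 N, so that mass slides down and the 9 kg mass slides up. Taking that direction as positive, Newton's second law for the whole system gives 59.216 − 35.874 = (9 + 8.4) a, so a = 23.342 / 17.4 = 1.3415 m/s².
For the 9 kg mass (up-slope positive): T − 35.874 = 9 × 1.3415, so T = 47.948 N.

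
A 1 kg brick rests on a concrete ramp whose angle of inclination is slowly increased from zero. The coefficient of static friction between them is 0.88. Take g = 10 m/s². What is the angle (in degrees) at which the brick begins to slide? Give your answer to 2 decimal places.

At the threshold of sliding, static friction is at its maximum μ_s N and exactly balances the weight component along the incline: mg sin θ = μ_s mg cos θ.
Hence tan θ = μ_s = 0.88, so θ = arctan(0.88) = 41.3478°.

41.35°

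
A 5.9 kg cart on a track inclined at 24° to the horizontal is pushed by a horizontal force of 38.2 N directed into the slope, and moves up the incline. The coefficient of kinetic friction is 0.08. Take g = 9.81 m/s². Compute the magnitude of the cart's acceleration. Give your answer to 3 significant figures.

0.997 m/s²

The horizontal push has components F cos 24° = 38.2 × 0.9135 = 34.896 N up the incline and F sin 24° = 38.2 × 0.4067 = 15.536 N pressing into the surface.
The normal force is therefore N = mg cos 24° + F sin 24° = 52.872 + 15.536 = 68.408 N, and kinetic friction down the slope is μN = 0.08 × 68.408 = 5.473 N.
Along the incline: F cos 24° − mg sin 24° − μN = ma, so 34.896 − 23.539 − 5.473 = 5.9 a, giving a = 0.9973 m/s².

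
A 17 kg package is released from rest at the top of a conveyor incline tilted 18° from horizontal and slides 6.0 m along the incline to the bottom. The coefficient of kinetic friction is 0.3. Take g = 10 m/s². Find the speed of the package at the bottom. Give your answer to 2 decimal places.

The weight component along the incline is mg sin 18° = 52.533 N and the normal force is N = mg cos 18° = 161.680 N.
Friction up the slope is f = μN = 0.3 × 161.680 = 48.504 N, so the net downslope force is 52.533 − 48.504 = 4.029 N and a = 4.029 / 17 = 0.2370 m/s².
Starting from rest over a distance of 6.0 m, v² = 2aL = 2 × 0.2370 × 6.0 = 2.8440, so v = 1.6864 m/s.

1.69 m/s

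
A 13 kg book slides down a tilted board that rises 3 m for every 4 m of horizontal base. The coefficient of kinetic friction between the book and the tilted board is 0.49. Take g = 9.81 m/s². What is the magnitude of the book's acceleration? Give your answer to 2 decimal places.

Resolving the weight along the incline: the component pulling the book down the slope is mg sin 36.87° = 13 × 9.81 × 0.6000 = 76.518 N, and the normal force is N = mg cos 36.87° = 13 × 9.81 × 0.8000 = 102.024 N.
Kinetic friction acts up the slope with magnitude f = μN = 0.49 × 102.024 = 49.992 N.
Net force along the incline is 76.518 − 49.992 = 26.526 N, so a = 26.526 / 13 = 2.0405 m/s².

2.04 m/s²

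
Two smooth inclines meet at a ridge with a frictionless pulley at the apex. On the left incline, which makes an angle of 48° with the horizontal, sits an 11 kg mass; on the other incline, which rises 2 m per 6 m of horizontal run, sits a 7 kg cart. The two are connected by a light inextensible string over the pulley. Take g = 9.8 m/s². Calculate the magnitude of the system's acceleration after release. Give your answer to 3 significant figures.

Resolve each weight along its own incline: the 11 kg mass has component 11 × 9.8 × sin 48° = 80.111 N down its slope, and the 7 kg mass has 7 × 9.8 × sin 18.43° = 21.693 N down its slope.
The 11 kg side's 80.111 N exceeds the other side's 21.693 N, so that mass slides down and the 7 kg mass slides up. Taking that direction as positive, Newton's second law for the whole system gives 80.111 − 21.693 = (11 + 7) a, so a = 58.418 / 18 = 3.2454 m/s².

3.25 m/s²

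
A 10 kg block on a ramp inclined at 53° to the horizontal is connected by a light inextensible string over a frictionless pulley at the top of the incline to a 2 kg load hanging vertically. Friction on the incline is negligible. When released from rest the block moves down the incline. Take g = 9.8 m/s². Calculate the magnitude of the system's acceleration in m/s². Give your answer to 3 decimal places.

For the block on the incline: the weight component along the slope is m₁g sin 53° = 10 × 9.8 × 0.7986 = 78.263 N and the normal force is N = m₁g cos 53° = 58.978 N.
Newton's second law for the block (down-slope positive): 78.263 − T = 10 a. For the hanging load (upward positive): T − 2 × 9.8 = 2 a.
Adding the two equations eliminates T: 58.663 = 12 a, so a = 4.8886 m/s².

4.889 m/s²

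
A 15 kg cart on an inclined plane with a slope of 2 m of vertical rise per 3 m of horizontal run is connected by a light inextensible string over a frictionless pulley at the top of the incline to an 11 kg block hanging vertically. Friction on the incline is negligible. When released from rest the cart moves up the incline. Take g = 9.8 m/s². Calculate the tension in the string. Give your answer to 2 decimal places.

96.69 N

For the cart on the incline: the weight component along the slope is m₁g sin 33.69° = 15 × 9.8 × 0.5547 = 81.541 N and the normal force is N = m₁g cos 33.69° = 122.311 N.
Newton's second law for the cart (up-slope positive): T − 81.541 = 15 a. For the hanging block (downward positive): 11 × 9.8 − T = 11 a.
Adding the two equations eliminates T: 26.259 = 26 a, so a = 1.0100 m/s².
Then from the hanging block's equation, T = 11 × (9.8 − 1.0100) = 96.690 N.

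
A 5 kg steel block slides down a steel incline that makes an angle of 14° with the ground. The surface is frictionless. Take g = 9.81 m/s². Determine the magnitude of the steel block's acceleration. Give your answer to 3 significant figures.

2.37 m/s²

Resolving the weight along the incline: the component pulling the steel block down the slope is mg sin 14° = 5 × 9.81 × 0.2419 = 11.865 N, and the normal force is N = mg cos 14° = 5 × 9.81 × 0.9703 = 47.593 N.
With no friction the net force along the incline is 11.865 N, so a = g sin 14° = 11.865 / 5 = 2.3730 m/s².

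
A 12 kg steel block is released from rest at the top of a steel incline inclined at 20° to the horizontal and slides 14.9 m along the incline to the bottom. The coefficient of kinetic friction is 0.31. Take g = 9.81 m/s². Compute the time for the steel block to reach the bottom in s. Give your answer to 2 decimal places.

The weight component along the incline is mg sin 20° = 40.263 N and the normal force is N = mg cos 20° = 110.621 N.
Friction up the slope is f = μN = 0.31 × 110.621 = 34.293 N, so the net downslope force is 40.263 − 34.293 = 5.970 N and a = 5.970 / 12 = 0.4975 m/s².
Starting from rest, L = ½at², so t = √(2L/a) = √(2 × 14.9 / 0.4975) = 7.7395 s.

7.74 s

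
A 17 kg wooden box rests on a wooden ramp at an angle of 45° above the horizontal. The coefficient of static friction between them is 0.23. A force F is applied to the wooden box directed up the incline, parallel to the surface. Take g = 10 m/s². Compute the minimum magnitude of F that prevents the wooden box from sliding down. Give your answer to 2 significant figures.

The normal force is N = mg cos 45° = 120.208 N. With F at its minimum the wooden box is on the verge of sliding down, so static friction is at its maximum μ_s N = 0.23 × 120.208 = 27.648 N and acts up the slope.
Equilibrium along the incline: F + μ_s N = mg sin 45°, so F = 120.208 − 27.648 = 92.560 N.

93 N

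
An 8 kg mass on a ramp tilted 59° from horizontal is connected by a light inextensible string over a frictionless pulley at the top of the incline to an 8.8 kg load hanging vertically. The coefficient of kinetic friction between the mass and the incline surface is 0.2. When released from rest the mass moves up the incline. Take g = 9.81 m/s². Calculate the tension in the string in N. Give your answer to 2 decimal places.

80.58 N

For the mass on the incline: the weight component along the slope is m₁g sin 59° = 8 × 9.81 × 0.8572 = 67.273 N and the normal force is N = m₁g cos 59° = 40.420 N.
Kinetic friction opposes the mass's motion up the incline: f = μN = 0.2 × 40.420 = 8.084 N acting down the slope.
Newton's second law for the mass (up-slope positive): T − 67.273 − 8.084 = 8 a. For the hanging load (downward positive): 8.8 × 9.81 − T = 8.8 a.
Adding the two equations eliminates T: 10.971 = 16.8 a, so a = 0.6530 m/s².
Then from the hanging load's equation, T = 8.8 × (9.81 − 0.6530) = 80.582 N.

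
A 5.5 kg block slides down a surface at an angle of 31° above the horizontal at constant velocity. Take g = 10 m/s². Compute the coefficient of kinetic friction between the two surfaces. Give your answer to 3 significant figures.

0.601

At constant velocity the net force along the incline is zero: mg sin 31° = μ mg cos 31°.
So μ = tan 31° = 0.5150 / 0.8572 = 0.6008.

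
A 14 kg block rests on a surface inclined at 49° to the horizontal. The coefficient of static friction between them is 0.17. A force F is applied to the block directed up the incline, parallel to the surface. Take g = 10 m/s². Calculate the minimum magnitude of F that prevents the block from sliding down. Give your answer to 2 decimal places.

The normal force is N = mg cos 49° = 91.848 N. With F at its minimum the block is on the verge of sliding down, so static friction is at its maximum μ_s N = 0.17 × 91.848 = 15.614 N and acts up the slope.
Equilibrium along the incline: F + μ_s N = mg sin 49°, so F = 105.659 − 15.614 = 90.045 N.

90.05 N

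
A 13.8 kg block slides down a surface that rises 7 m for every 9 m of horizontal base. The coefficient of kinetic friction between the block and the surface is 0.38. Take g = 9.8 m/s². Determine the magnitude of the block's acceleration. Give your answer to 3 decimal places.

Resolving the weight along the incline: the component pulling the block down the slope is mg sin 37.87° = 13.8 × 9.8 × 0.6139 = 83.024 N, and the normal force is N = mg cos 37.87° = 13.8 × 9.8 × 0.7894 = 106.758 N.
Kinetic friction acts up the slope with magnitude f = μN = 0.38 × 106.758 = 40.568 N.
Net force along the incline is 83.024 − 40.568 = 42.456 N, so a = 42.456 / 13.8 = 3.0765 m/s².

3.077 m/s²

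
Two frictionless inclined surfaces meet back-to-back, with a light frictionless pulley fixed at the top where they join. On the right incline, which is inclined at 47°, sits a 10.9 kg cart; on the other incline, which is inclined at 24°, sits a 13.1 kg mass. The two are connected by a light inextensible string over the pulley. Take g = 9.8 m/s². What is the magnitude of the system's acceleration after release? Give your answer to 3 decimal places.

Resolve each weight along its own incline: the 10.9 kg mass has component 10.9 × 9.8 × sin 47° = 78.123 N down its slope, and the 13.1 kg mass has 13.1 × 9.8 × sin 24° = 52.217 N down its slope.
The 10.9 kg side's 78.123 N exceeds the other side's 52.217 N, so that mass slides down and the 13.1 kg mass slides up. Taking that direction as positive, Newton's second law for the whole system gives 78.123 − 52.217 = (10.9 + 13.1) a, so a = 25.906 / 24 = 1.0794 m/s².

1.079 m/s²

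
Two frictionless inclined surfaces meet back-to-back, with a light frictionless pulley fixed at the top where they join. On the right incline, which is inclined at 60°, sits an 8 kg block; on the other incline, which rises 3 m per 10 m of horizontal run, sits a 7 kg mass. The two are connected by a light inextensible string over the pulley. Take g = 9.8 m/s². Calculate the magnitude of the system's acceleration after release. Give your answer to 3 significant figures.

Resolve each weight along its own incline: the 8 kg mass has component 8 × 9.8 × sin 60° = 67.896 N down its slope, and the 7 kg mass has 7 × 9.8 × sin 16.70° = 19.712 N down its slope.
The 8 kg side's 67.896 N exceeds the other side's 19.712 N, so that mass slides down and the 7 kg mass slides up. Taking that direction as positive, Newton's second law for the whole system gives 67.896 − 19.712 = (8 + 7) a, so a = 48.184 / 15 = 3.2123 m/s².

3.21 m/s²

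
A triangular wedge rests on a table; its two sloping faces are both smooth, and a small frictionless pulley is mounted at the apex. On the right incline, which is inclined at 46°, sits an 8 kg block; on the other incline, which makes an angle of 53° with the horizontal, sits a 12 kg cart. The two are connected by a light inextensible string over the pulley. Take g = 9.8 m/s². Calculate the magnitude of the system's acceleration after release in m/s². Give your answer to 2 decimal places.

1.88 m/s²

Resolve each weight along its own incline: the 8 kg mass has component 8 × 9.8 × sin 46° = 56.396 N down its slope, and the 12 kg mass has 12 × 9.8 × sin 53° = 93.920 N down its slope.
The 12 kg side's 93.920 N exceeds the other side's 56.396 N, so that mass slides down and the 8 kg mass slides up. Taking that direction as positive, Newton's second law for the whole system gives 93.920 − 56.396 = (8 + 12) a, so a = 37.524 / 20 = 1.8762 m/s².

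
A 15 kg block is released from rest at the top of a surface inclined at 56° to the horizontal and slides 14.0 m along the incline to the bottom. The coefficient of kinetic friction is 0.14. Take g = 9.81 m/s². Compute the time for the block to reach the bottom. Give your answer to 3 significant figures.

The weight component along the incline is mg sin 56° = 121.993 N and the normal force is N = mg cos 56° = 82.285 N.
Friction up the slope is f = μN = 0.14 × 82.285 = 11.520 N, so the net downslope force is 121.993 − 11.520 = 110.473 N and a = 110.473 / 15 = 7.3649 m/s².
Starting from rest, L = ½at², so t = √(2L/a) = √(2 × 14.0 / 7.3649) = 1.9498 s.

1.95 s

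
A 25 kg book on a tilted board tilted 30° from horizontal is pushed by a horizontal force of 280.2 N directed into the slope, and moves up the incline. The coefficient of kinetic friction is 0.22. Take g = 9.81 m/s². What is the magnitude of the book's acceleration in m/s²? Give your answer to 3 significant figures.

The horizontal push has components F cos 30° = 280.2 × 0.8660 = 242.653 N up the incline and F sin 30° = 280.2 × 0.5000 = 140.100 N pressing into the surface.
The normal force is therefore N = mg cos 30° + F sin 30° = 212.386 + 140.100 = 352.486 N, and kinetic friction down the slope is μN = 0.22 × 352.486 = 77.547 N.
Along the incline: F cos 30° − mg sin 30° − μN = ma, so 242.653 − 122.625 − 77.547 = 25 a, giving a = 1.6992 m/s².

1.70 m/s²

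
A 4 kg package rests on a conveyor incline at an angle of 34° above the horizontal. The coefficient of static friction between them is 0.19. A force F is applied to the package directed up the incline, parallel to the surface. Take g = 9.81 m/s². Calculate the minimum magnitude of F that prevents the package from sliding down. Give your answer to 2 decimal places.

The normal force is N = mg cos 34° = 32.531 N. With F at its minimum the package is on the verge of sliding down, so static friction is at its maximum μ_s N = 0.19 × 32.531 = 6.181 N and acts up the slope.
Equilibrium along the incline: F + μ_s N = mg sin 34°, so F = 21.943 − 6.181 = 15.762 N.

15.76 N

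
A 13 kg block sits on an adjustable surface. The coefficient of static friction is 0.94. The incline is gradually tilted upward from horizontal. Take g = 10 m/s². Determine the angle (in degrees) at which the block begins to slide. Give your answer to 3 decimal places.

43.229°

At the threshold of sliding, static friction is at its maximum μ_s N and exactly balances the weight component along the incline: mg sin θ = μ_s mg cos θ.
Hence tan θ = μ_s = 0.94, so θ = arctan(0.94) = 43.2285°.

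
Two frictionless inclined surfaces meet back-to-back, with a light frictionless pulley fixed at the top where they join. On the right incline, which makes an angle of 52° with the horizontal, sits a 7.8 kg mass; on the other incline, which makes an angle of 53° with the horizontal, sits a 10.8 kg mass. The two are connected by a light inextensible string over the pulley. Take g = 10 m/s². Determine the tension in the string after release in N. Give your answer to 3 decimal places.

71.860 N

Resolve each weight along its own incline: the 7.8 kg mass has component 7.8 × 10 × sin 52° = 61.465 N down its slope, and the 10.8 kg mass has 10.8 × 10 × sin 53° = 86.253 N down its slope.
The 10.8 kg side's 86.253 N exceeds the other side's 61.465 N, so that mass slides down and the 7.8 kg mass slides up. Taking that direction as positive, Newton's second law for the whole system gives 86.253 − 61.465 = (7.8 + 10.8) a, so a = 24.788 / 18.6 = 1.3327 m/s².
For the 7.8 kg mass (up-slope positive): T − 61.465 = 7.8 × 1.3327, so T = 71.860 N.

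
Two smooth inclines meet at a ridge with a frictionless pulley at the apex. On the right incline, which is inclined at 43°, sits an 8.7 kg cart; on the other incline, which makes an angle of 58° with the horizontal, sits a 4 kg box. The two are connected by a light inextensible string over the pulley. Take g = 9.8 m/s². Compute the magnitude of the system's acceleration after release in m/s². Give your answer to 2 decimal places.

Resolve each weight along its own incline: the 8.7 kg mass has component 8.7 × 9.8 × sin 43° = 58.147 N down its slope, and the 4 kg mass has 4 × 9.8 × sin 58° = 33.243 N down its slope.
The 8.7 kg side's 58.147 N exceeds the other side's 33.243 N, so that mass slides down and the 4 kg mass slides up. Taking that direction as positive, Newton's second law for the whole system gives 58.147 − 33.243 = (8.7 + 4) a, so a = 24.904 / 12.7 = 1.9609 m/s².

1.96 m/s²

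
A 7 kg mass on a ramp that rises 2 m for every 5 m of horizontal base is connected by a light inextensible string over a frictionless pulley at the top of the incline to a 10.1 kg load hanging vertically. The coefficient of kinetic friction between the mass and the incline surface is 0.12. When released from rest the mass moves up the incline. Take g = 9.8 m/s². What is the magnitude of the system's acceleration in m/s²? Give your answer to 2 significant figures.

3.9 m/s²

For the mass on the incline: the weight component along the slope is m₁g sin 21.80° = 7 × 9.8 × 0.3714 = 25.478 N and the normal force is N = m₁g cos 21.80° = 63.694 N.
Kinetic friction opposes the mass's motion up the incline: f = μN = 0.12 × 63.694 = 7.643 N acting down the slope.
Newton's second law for the mass (up-slope positive): T − 25.478 − 7.643 = 7 a. For the hanging load (downward positive): 10.1 × 9.8 − T = 10.1 a.
Adding the two equations eliminates T: 65.859 = 17.1 a, so a = 3.8514 m/s².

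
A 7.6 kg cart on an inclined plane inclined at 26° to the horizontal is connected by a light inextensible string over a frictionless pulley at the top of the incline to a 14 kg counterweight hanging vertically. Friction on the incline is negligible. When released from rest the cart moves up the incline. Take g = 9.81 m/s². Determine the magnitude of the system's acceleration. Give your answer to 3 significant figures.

For the cart on the incline: the weight component along the slope is m₁g sin 26° = 7.6 × 9.81 × 0.4384 = 32.685 N and the normal force is N = m₁g cos 26° = 67.010 N.
Newton's second law for the cart (up-slope positive): T − 32.685 = 7.6 a. For the hanging counterweight (downward positive): 14 × 9.81 − T = 14 a.
Adding the two equations eliminates T: 104.655 = 21.6 a, so a = 4.8451 m/s².

4.85 m/s²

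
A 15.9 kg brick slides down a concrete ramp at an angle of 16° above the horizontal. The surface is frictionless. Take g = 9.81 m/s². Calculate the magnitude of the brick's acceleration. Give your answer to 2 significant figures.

Resolving the weight along the incline: the component pulling the brick down the slope is mg sin 16° = 15.9 × 9.81 × 0.2756 = 42.988 N, and the normal force is N = mg cos 16° = 15.9 × 9.81 × 0.9613 = 149.943 N.
With no friction the net force along the incline is 42.988 N, so a = g sin 16° = 42.988 / 15.9 = 2.7036 m/s².

2.7 m/s²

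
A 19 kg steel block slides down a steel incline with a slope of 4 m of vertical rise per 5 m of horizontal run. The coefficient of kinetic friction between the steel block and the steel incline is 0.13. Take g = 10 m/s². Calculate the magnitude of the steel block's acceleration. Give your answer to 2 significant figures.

Resolving the weight along the incline: the component pulling the steel block down the slope is mg sin 38.66° = 19 × 10 × 0.6247 = 118.693 N, and the normal force is N = mg cos 38.66° = 19 × 10 × 0.7809 = 148.371 N.
Kinetic friction acts up the slope with magnitude f = μN = 0.13 × 148.371 = 19.288 N.
Net force along the incline is 118.693 − 19.288 = 99.405 N, so a = 99.405 / 19 = 5.2318 m/s².

5.2 m/s²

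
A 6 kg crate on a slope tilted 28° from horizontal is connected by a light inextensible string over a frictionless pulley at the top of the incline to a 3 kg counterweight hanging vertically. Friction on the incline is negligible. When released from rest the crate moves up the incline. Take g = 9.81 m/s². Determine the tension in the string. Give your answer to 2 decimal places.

28.83 N

For the crate on the incline: the weight component along the slope is m₁g sin 28° = 6 × 9.81 × 0.4695 = 27.635 N and the normal force is N = m₁g cos 28° = 51.970 N.
Newton's second law for the crate (up-slope positive): T − 27.635 = 6 a. For the hanging counterweight (downward positive): 3 × 9.81 − T = 3 a.
Adding the two equations eliminates T: 1.795 = 9 a, so a = 0.1994 m/s².
Then from the hanging counterweight's equation, T = 3 × (9.81 − 0.1994) = 28.832 N.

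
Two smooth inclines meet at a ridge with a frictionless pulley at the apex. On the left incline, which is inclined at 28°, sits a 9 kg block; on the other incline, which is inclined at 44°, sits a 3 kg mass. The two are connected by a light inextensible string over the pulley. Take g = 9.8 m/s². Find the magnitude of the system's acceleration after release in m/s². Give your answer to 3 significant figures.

1.75 m/s²

Resolve each weight along its own incline: the 9 kg mass has component 9 × 9.8 × sin 28° = 41.407 N down its slope, and the 3 kg mass has 3 × 9.8 × sin 44° = 20.423 N down its slope.
The 9 kg side's 41.407 N exceeds the other side's 20.423 N, so that mass slides down and the 3 kg mass slides up. Taking that direction as positive, Newton's second law for the whole system gives 41.407 − 20.423 = (9 + 3) a, so a = 20.984 / 12 = 1.7487 m/s².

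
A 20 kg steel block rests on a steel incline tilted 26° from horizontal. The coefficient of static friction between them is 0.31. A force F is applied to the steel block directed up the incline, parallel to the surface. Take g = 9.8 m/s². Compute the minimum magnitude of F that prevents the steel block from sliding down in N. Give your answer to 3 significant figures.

31.3 N

The normal force is N = mg cos 26° = 176.164 N. With F at its minimum the steel block is on the verge of sliding down, so static friction is at its maximum μ_s N = 0.31 × 176.164 = 54.611 N and acts up the slope.
Equilibrium along the incline: F + μ_s N = mg sin 26°, so F = 85.921 − 54.611 = 31.310 N.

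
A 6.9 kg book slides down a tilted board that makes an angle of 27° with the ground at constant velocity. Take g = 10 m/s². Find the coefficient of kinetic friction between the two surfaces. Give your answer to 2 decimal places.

At constant velocity the net force along the incline is zero: mg sin 27° = μ mg cos 27°.
So μ = tan 27° = 0.4540 / 0.8910 = 0.5095.

0.51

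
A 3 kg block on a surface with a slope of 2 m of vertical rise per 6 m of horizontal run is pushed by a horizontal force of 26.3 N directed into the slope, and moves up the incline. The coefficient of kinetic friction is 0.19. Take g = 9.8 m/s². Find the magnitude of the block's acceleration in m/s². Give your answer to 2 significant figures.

The horizontal push has components F cos 18.43° = 26.3 × 0.9487 = 24.951 N up the incline and F sin 18.43° = 26.3 × 0.3162 = 8.316 N pressing into the surface.
The normal force is therefore N = mg cos 18.43° + F sin 18.43° = 27.892 + 8.316 = 36.208 N, and kinetic friction down the slope is μN = 0.19 × 36.208 = 6.880 N.
Along the incline: F cos 18.43° − mg sin 18.43° − μN = ma, so 24.951 − 9.296 − 6.880 = 3 a, giving a = 2.9250 m/s².

2.9 m/s²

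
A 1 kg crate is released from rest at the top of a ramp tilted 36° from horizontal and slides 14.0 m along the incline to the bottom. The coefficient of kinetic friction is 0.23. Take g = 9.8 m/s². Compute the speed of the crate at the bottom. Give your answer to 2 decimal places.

10.50 m/s

The weight component along the incline is mg sin 36° = 5.760 N and the normal force is N = mg cos 36° = 7.928 N.
Friction up the slope is f = μN = 0.23 × 7.928 = 1.823 N, so the net downslope force is 5.760 − 1.823 = 3.937 N and a = 3.937 / 1 = 3.9370 m/s².
Starting from rest over a distance of 14.0 m, v² = 2aL = 2 × 3.9370 × 14.0 = 110.2360, so v = 10.4993 m/s.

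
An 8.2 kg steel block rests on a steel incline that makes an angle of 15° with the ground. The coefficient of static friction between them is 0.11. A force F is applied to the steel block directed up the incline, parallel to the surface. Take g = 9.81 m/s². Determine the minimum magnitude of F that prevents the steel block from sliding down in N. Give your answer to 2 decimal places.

The normal force is N = mg cos 15° = 77.701 N. With F at its minimum the steel block is on the verge of sliding down, so static friction is at its maximum μ_s N = 0.11 × 77.701 = 8.547 N and acts up the slope.
Equilibrium along the incline: F + μ_s N = mg sin 15°, so F = 20.820 − 8.547 = 12.273 N.

12.27 N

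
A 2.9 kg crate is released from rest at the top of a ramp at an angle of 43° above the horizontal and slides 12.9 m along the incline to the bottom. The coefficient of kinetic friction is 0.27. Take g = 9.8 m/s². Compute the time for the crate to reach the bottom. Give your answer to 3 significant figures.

The weight component along the incline is mg sin 43° = 19.382 N and the normal force is N = mg cos 43° = 20.785 N.
Friction up the slope is f = μN = 0.27 × 20.785 = 5.612 N, so the net downslope force is 19.382 − 5.612 = 13.770 N and a = 13.770 / 2.9 = 4.7483 m/s².
Starting from rest, L = ½at², so t = √(2L/a) = √(2 × 12.9 / 4.7483) = 2.3310 s.

2.33 s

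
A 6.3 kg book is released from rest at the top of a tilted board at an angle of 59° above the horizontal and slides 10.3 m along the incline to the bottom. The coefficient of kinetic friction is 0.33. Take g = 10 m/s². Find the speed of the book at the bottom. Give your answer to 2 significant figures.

12 m/s

The weight component along the incline is mg sin 59° = 54.002 N and the normal force is N = mg cos 59° = 32.447 N.
Friction up the slope is f = μN = 0.33 × 32.447 = 10.708 N, so the net downslope force is 54.002 − 10.708 = 43.294 N and a = 43.294 / 6.3 = 6.8721 m/s².
Starting from rest over a distance of 10.3 m, v² = 2aL = 2 × 6.8721 × 10.3 = 141.5653, so v = 11.8981 m/s.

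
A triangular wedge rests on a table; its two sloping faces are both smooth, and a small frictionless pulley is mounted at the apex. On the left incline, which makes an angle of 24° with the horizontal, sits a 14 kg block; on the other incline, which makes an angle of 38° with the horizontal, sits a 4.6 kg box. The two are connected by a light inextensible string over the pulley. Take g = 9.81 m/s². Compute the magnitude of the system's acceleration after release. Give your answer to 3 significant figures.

1.51 m/s²

Resolve each weight along its own incline: the 14 kg mass has component 14 × 9.81 × sin 24° = 55.861 N down its slope, and the 4.6 kg mass has 4.6 × 9.81 × sin 38° = 27.782 N down its slope.
The 14 kg side's 55.861 N exceeds the other side's 27.782 N, so that mass slides down and the 4.6 kg mass slides up. Taking that direction as positive, Newton's second law for the whole system gives 55.861 − 27.782 = (14 + 4.6) a, so a = 28.079 / 18.6 = 1.5096 m/s².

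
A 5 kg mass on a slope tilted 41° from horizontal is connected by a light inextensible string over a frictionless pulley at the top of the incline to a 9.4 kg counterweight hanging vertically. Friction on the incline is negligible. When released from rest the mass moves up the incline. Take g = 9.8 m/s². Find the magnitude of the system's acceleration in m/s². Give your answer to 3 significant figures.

For the mass on the incline: the weight component along the slope is m₁g sin 41° = 5 × 9.8 × 0.6561 = 32.149 N and the normal force is N = m₁g cos 41° = 36.981 N.
Newton's second law for the mass (up-slope positive): T − 32.149 = 5 a. For the hanging counterweight (downward positive): 9.4 × 9.8 − T = 9.4 a.
Adding the two equations eliminates T: 59.971 = 14.4 a, so a = 4.1647 m/s².

4.16 m/s²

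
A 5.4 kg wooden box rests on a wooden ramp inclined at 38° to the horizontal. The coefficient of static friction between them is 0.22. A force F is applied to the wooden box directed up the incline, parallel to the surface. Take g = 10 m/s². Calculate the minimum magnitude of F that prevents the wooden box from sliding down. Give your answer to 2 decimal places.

The normal force is N = mg cos 38° = 42.553 N. With F at its minimum the wooden box is on the verge of sliding down, so static friction is at its maximum μ_s N = 0.22 × 42.553 = 9.362 N and acts up the slope.
Equilibrium along the incline: F + μ_s N = mg sin 38°, so F = 33.246 − 9.362 = 23.884 N.

23.88 N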